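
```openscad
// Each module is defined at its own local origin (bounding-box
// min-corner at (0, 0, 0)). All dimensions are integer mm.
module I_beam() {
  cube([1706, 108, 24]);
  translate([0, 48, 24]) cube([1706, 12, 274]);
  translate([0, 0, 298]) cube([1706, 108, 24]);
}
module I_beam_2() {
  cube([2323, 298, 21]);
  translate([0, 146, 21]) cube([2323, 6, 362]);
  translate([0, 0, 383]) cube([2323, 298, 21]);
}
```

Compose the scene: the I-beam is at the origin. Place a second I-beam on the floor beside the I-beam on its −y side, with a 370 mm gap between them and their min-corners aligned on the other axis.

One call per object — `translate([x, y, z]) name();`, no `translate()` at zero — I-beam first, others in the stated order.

I_beam();
translate([0, -668, 0]) I_beam_2();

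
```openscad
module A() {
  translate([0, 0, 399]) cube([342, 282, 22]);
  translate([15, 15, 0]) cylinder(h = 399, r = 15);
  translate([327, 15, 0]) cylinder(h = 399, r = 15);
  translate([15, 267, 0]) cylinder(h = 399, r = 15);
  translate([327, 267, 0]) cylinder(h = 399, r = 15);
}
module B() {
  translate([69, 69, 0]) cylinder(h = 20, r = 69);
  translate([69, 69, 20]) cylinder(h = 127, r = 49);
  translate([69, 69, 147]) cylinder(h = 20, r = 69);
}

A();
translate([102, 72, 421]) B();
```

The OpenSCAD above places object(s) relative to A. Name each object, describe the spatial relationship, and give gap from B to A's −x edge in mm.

A is a stool. B is a spool. The spool is on top of the stool, centred. The gap from the spool to the stool's −x edge is 102 mm.

The spool's min-x is at 102; the stool's min-x is 0; gap = 102 mm.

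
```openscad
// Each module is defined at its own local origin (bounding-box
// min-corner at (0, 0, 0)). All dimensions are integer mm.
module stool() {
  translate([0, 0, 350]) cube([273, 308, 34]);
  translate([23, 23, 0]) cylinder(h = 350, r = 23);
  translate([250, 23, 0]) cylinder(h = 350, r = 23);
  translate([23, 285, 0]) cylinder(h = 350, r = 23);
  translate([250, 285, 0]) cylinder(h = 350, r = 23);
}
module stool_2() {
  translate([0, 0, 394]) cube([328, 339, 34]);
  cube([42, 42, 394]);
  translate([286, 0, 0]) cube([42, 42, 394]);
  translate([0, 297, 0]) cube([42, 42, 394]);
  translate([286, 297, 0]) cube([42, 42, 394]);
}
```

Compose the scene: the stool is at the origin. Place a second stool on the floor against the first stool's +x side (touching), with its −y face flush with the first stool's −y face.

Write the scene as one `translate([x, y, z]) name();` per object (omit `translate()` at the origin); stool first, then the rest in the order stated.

stool();
translate([273, 0, 0]) stool_2();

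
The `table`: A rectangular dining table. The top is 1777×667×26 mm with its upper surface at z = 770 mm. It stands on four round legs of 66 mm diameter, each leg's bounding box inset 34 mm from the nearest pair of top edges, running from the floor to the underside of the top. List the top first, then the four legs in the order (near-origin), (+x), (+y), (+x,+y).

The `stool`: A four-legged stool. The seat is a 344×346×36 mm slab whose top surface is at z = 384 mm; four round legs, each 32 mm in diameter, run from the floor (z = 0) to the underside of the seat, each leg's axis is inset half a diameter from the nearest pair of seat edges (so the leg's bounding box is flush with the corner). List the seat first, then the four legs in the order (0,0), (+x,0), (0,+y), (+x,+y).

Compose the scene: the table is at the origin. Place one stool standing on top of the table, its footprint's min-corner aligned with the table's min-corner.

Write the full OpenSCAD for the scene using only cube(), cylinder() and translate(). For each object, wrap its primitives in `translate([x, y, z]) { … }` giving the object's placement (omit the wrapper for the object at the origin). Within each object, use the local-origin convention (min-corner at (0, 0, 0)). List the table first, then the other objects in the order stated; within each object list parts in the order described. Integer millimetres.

translate([0, 0, 744]) cube([1777, 667, 26]);
translate([67, 67, 0]) cylinder(h = 744, r = 33);
translate([1710, 67, 0]) cylinder(h = 744, r = 33);
translate([67, 600, 0]) cylinder(h = 744, r = 33);
translate([1710, 600, 0]) cylinder(h = 744, r = 33);
translate([0, 0, 770]) {
  translate([0, 0, 348]) cube([344, 346, 36]);
  translate([16, 16, 0]) cylinder(h = 348, r = 16);
  translate([328, 16, 0]) cylinder(h = 348, r = 16);
  translate([16, 330, 0]) cylinder(h = 348, r = 16);
  translate([328, 330, 0]) cylinder(h = 348, r = 16);
}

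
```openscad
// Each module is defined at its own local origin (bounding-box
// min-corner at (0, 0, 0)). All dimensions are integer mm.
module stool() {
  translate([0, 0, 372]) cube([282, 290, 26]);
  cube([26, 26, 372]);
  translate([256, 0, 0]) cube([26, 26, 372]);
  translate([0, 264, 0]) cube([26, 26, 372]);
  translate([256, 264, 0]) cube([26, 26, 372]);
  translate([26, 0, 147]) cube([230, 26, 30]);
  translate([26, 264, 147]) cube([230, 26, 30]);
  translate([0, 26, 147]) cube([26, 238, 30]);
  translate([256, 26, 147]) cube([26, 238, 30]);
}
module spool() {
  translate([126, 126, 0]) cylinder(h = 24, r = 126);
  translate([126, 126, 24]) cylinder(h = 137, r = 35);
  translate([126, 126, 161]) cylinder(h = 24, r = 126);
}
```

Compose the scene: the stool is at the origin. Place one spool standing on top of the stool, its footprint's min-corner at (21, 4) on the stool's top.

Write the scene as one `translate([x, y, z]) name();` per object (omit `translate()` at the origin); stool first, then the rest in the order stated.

stool();
translate([21, 4, 398]) spool();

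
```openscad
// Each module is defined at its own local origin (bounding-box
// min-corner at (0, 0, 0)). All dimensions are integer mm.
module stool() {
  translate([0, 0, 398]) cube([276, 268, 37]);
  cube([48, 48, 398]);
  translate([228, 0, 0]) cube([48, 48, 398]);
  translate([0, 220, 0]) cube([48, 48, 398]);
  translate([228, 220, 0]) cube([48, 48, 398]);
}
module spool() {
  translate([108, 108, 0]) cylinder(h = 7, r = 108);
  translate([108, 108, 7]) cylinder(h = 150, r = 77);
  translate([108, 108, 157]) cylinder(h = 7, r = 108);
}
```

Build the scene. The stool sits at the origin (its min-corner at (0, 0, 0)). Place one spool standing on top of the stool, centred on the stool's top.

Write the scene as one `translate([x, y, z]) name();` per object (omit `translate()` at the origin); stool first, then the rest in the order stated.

stool();
translate([30, 26, 435]) spool();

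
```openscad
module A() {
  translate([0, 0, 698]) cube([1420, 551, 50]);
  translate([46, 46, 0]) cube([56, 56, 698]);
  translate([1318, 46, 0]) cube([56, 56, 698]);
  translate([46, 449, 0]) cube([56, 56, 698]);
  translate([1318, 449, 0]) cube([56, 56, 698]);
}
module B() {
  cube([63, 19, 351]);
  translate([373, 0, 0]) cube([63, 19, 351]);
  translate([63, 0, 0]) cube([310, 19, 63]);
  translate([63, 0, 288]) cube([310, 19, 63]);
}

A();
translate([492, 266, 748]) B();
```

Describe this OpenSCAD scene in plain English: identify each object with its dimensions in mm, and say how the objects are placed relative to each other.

A is a table: top 1420 mm (x) × 551 mm (y), 50 mm thick, upper face at z = 748 mm, on four 56×56 mm square legs, each inset 46 mm from the nearest pair of top edges, running from z = 0 to the bottom of the top.

B is a picture frame with a 310×225 mm rectangular opening (x by z) and a uniform 63 mm border on every side. Frame depth is 19 mm along y. It is built from two vertical stiles running the full outside height and two horizontal rails spanning the gap between the stiles.

The picture frame is on top of the table, centred.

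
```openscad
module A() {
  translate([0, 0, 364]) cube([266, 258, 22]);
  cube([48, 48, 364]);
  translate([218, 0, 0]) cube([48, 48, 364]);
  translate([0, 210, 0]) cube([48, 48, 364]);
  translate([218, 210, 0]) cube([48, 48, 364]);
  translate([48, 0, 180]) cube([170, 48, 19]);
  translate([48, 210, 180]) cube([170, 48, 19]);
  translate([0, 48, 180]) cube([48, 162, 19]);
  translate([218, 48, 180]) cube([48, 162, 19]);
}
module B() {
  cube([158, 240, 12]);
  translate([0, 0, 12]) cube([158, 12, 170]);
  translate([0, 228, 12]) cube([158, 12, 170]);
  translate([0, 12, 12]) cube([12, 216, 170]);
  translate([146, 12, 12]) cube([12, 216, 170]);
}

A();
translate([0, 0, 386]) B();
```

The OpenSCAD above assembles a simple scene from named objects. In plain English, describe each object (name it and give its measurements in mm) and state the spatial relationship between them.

A is a four-legged stool. The seat is a 266×258×22 mm slab whose top surface is at z = 386 mm; four square legs, each 48×48 mm in cross-section, run from the floor (z = 0) to the underside of the seat, each flush with a corner of the seat. Four stretchers, 48 mm wide and 19 mm tall, connect adjacent legs with their undersides at z = 180 mm, each running between the inner faces of the legs it joins and aligned with the legs' outer faces on the other axis.

B is an open storage box with external size 158×240×182 mm and wall thickness 12 mm (the base is also 12 mm thick). The base covers the whole footprint; the four walls stand on the base, with the y-facing walls full-width and the x-facing walls fitting between their inner faces.

The open box is on top of the stool.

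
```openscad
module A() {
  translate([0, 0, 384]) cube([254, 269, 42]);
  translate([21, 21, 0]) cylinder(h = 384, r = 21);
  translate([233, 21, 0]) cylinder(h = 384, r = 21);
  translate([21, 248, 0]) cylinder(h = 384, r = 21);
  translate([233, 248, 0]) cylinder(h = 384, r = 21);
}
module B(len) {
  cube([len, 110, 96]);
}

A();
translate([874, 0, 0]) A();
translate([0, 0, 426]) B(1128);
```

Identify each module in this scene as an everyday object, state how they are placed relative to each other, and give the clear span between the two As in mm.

A is a stool. B is a beam. A beam spans the tops of two stools. The clear span between the two stools is 620 mm.

Second stool starts at x = 874; first ends at x = 254; clear span = 874 − 254 = 620 mm.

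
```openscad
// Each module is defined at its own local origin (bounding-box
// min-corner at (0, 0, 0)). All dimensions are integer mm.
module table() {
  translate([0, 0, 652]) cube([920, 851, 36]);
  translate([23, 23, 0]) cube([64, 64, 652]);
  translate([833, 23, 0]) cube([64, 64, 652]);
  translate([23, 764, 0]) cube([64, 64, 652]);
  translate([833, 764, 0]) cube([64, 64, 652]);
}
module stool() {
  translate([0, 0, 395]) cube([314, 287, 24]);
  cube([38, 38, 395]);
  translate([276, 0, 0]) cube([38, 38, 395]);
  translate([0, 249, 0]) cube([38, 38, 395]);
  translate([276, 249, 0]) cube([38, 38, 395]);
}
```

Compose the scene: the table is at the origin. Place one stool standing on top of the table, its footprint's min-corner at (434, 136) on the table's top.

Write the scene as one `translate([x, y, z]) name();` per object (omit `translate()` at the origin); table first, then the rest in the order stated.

table();
translate([434, 136, 688]) stool();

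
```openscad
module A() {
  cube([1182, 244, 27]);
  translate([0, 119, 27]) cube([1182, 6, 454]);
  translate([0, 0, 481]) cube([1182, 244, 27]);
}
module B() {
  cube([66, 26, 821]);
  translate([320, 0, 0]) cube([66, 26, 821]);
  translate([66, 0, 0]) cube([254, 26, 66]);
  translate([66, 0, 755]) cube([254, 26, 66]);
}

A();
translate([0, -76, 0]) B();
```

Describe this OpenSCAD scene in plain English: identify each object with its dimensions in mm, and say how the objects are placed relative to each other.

A is an I-beam lying along x, 1182 mm long. Overall section height 508 mm. Two flanges 244 mm wide (y) and 27 mm thick, one on the floor and one at the top; a web 6 mm thick runs between them, centred on the flange width.

B is a picture frame with a 254×689 mm rectangular opening (x by z) and a uniform 66 mm border on every side. Frame depth is 26 mm along y. It is built from two vertical stiles running the full outside height and two horizontal rails spanning the gap between the stiles.

The picture frame is on the floor beside the I-beam on its −y side.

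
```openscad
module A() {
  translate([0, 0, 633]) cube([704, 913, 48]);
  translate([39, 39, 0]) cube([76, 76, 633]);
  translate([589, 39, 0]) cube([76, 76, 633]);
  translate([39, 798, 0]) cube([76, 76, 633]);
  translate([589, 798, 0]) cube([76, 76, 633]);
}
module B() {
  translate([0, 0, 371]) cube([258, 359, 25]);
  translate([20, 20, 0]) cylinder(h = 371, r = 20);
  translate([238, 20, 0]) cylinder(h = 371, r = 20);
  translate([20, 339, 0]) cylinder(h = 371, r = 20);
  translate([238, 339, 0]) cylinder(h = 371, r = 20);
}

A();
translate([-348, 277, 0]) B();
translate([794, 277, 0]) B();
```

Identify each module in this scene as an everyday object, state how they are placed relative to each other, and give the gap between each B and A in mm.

Each stool's nearest face is 90 mm from the table's bounding box.

A is a table. B is a stool. Two stools sit around the table at the −x, +x sides. The gap between each stool and the table is 90 mm.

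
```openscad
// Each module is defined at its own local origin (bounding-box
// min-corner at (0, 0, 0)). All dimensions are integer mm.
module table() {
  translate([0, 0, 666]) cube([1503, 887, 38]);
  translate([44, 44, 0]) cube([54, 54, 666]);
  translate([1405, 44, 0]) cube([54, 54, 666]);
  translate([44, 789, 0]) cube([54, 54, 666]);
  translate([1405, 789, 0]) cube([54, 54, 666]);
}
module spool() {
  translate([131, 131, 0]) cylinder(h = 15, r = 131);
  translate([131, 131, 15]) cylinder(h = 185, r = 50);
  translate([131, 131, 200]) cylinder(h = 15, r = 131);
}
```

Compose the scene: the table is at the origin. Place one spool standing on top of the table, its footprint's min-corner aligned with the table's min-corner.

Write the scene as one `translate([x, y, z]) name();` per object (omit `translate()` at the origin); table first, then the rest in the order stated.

table();
translate([0, 0, 704]) spool();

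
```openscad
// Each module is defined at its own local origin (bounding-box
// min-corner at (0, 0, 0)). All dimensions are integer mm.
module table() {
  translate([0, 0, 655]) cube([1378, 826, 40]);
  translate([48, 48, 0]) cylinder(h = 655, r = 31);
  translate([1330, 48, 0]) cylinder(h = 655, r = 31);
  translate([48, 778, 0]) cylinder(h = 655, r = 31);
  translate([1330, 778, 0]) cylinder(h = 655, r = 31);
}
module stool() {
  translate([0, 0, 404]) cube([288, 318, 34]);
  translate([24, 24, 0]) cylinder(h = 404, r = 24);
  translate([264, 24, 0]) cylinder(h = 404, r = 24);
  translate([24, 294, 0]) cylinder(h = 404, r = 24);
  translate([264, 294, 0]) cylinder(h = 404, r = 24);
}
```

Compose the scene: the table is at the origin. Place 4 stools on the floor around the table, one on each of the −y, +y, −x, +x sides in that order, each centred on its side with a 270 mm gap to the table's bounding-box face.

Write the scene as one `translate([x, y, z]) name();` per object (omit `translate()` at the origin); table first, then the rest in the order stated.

table();
translate([545, -588, 0]) stool();
translate([545, 1096, 0]) stool();
translate([-558, 254, 0]) stool();
translate([1648, 254, 0]) stool();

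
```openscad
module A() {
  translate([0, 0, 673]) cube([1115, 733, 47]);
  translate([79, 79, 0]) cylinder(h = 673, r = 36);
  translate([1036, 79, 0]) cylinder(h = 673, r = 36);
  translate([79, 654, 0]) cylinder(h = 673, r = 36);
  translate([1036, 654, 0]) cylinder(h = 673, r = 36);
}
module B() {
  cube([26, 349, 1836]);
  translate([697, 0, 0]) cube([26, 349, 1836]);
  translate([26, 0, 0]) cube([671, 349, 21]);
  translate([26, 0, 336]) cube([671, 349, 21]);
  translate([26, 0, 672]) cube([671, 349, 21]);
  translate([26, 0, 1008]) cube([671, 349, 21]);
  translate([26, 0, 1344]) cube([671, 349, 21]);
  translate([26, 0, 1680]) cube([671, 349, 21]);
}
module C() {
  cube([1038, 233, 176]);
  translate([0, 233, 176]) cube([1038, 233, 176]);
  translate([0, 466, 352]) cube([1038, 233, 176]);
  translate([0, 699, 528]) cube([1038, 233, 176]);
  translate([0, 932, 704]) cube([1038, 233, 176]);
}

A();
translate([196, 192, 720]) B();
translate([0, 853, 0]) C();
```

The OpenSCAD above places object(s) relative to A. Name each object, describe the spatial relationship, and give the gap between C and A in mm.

The staircase's nearest face is 120 mm from the table's +y face.

A is a table. B is a bookshelf. C is a staircase. The bookshelf is on top of the table, centred. The staircase is on the floor beside the table on its +y side. The gap between the staircase and the table is 120 mm.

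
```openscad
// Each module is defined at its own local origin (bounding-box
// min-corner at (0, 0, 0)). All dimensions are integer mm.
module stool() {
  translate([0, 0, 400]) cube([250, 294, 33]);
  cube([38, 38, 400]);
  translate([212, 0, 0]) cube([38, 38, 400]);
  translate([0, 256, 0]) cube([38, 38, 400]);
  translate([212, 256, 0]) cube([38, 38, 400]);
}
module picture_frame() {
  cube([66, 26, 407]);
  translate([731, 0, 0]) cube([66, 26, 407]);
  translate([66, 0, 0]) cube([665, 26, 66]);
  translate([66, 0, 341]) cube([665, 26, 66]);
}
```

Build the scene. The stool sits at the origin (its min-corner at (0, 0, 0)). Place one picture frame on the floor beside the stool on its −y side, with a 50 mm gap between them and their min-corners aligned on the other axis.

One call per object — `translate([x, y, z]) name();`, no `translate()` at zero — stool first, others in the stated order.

stool();
translate([0, -76, 0]) picture_frame();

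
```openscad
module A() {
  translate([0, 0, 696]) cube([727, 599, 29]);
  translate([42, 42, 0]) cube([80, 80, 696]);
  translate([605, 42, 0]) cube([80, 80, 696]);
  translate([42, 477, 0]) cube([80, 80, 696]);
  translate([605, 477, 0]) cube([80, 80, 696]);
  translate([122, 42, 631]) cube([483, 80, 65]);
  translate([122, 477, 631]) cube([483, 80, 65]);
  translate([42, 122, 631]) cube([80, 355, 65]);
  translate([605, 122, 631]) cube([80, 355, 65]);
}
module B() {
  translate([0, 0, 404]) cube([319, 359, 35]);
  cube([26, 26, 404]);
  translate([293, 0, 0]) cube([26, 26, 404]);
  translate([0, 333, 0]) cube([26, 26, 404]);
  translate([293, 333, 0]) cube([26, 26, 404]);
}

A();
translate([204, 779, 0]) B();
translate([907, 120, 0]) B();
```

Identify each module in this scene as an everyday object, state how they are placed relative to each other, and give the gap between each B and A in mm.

Each stool's nearest face is 180 mm from the table's bounding box.

A is a table. B is a stool. Two stools sit around the table at the +y, +x sides. The gap between each stool and the table is 180 mm.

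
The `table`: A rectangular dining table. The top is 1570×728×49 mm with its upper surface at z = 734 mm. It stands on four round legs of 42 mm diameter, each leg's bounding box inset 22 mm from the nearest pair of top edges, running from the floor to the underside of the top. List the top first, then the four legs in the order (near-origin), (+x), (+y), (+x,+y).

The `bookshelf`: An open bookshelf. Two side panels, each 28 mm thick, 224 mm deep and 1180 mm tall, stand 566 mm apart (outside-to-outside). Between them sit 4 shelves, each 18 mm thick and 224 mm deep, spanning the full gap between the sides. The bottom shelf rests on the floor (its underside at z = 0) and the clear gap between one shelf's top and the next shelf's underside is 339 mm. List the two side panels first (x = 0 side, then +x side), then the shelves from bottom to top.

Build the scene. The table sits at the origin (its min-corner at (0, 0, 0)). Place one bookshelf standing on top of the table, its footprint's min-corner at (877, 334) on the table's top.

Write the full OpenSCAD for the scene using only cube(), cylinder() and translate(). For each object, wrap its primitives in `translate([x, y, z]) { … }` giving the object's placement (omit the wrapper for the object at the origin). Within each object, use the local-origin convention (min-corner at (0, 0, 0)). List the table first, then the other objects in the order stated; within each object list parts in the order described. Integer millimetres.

translate([0, 0, 685]) cube([1570, 728, 49]);
translate([43, 43, 0]) cylinder(h = 685, r = 21);
translate([1527, 43, 0]) cylinder(h = 685, r = 21);
translate([43, 685, 0]) cylinder(h = 685, r = 21);
translate([1527, 685, 0]) cylinder(h = 685, r = 21);
translate([877, 334, 734]) {
  cube([28, 224, 1180]);
  translate([538, 0, 0]) cube([28, 224, 1180]);
  translate([28, 0, 0]) cube([510, 224, 18]);
  translate([28, 0, 357]) cube([510, 224, 18]);
  translate([28, 0, 714]) cube([510, 224, 18]);
  translate([28, 0, 1071]) cube([510, 224, 18]);
}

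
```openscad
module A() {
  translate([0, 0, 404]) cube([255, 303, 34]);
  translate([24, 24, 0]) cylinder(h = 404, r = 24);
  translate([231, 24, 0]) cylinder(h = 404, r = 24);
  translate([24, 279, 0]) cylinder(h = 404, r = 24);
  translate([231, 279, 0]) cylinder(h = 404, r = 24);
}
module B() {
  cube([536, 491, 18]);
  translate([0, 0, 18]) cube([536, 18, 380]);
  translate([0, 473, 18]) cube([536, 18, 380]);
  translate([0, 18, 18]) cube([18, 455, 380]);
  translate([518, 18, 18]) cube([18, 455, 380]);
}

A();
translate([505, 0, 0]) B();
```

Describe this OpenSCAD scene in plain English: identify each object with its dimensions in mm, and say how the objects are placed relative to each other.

A is a four-legged stool. The seat is 255×303 mm, 34 mm thick, top at z = 438 mm. It stands on four round legs, each 48 mm in diameter, from z = 0 to the seat underside, each leg's axis is inset half a diameter from the nearest pair of seat edges (so the leg's bounding box is flush with the corner).

B is an open storage box with external size 536×491×398 mm and wall thickness 18 mm (the base is also 18 mm thick). The base covers the whole footprint; the four walls stand on the base, with the y-facing walls full-width and the x-facing walls fitting between their inner faces.

The open box is on the floor beside the stool on its +x side.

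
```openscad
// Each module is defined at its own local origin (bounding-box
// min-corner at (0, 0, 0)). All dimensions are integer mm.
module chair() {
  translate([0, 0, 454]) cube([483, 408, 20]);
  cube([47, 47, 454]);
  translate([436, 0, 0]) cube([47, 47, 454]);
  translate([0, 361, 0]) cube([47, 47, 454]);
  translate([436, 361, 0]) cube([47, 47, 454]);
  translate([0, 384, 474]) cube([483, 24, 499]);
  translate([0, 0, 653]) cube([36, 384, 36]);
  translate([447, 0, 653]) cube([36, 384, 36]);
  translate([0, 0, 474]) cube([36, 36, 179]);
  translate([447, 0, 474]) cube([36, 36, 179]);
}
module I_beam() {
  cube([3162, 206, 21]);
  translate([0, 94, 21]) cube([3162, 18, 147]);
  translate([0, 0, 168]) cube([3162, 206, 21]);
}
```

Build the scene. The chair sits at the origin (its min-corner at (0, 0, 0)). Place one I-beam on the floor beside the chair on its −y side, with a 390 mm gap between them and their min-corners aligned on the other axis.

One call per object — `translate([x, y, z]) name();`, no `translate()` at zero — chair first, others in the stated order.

chair();
translate([0, -596, 0]) I_beam();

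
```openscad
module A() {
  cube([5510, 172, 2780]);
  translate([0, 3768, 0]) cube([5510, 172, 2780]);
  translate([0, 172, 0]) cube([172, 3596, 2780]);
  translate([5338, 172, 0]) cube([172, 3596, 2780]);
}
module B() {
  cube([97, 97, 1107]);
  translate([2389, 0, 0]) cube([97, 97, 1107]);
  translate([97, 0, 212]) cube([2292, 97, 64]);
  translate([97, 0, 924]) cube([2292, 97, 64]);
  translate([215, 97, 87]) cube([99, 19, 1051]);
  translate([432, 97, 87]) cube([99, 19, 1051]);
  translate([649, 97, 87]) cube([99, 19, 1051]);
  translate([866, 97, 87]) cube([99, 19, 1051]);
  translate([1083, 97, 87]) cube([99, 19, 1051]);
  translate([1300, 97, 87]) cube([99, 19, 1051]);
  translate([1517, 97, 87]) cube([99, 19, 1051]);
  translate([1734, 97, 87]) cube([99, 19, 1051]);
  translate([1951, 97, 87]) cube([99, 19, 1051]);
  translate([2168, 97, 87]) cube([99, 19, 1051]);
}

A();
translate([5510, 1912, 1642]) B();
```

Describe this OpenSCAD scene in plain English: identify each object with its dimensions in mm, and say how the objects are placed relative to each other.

A is the wall frame of a small rectangular building: four walls, each 2780 mm tall and 172 mm thick, enclosing a footprint 5510 mm (x) by 3940 mm (y) outside-to-outside, with no floor or roof. The front and back walls (the −y and +y sides) span the full width; the two side walls fit between them.

B is a fence section. Two 97×97 mm posts, 1107 mm tall, stand on the floor with a clear span of 2292 mm between their inner faces. Two horizontal rails of 97×64 mm section span the gap between the posts with their undersides at z = 212 mm and z = 924 mm, flush with the posts' −y face. 10 pickets, each 99 mm wide, 19 mm thick and 1051 mm tall, are fixed to the +y face of the rails with their bottoms at z = 87 mm, evenly spaced across the span with equal gaps (rounded down to the nearest mm) at the −x end and between each pair — any rounding remainder accumulates at the +x end.

The fence section is beside the house frame with their tops flush at z = 2780.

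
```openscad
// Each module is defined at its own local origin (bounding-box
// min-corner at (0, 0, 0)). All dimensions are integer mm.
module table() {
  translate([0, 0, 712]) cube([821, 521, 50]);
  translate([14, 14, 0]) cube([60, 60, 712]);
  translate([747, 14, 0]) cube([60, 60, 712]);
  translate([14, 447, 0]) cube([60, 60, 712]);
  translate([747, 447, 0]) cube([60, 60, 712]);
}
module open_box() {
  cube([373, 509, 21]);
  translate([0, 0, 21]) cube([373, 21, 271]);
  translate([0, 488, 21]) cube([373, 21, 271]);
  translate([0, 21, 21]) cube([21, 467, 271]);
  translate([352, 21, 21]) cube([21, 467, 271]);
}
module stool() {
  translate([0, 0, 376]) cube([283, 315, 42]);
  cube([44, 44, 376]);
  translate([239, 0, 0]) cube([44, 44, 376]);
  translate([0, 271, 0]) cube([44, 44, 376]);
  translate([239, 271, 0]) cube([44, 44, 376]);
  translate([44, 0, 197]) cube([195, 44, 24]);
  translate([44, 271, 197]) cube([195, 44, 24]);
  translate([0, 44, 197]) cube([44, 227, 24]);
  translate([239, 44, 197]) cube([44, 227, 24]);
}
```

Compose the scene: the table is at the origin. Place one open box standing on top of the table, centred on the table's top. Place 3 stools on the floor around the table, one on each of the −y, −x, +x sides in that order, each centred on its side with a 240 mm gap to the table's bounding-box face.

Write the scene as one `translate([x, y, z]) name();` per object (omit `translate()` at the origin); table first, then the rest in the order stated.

table();
translate([224, 6, 762]) open_box();
translate([269, -555, 0]) stool();
translate([-523, 103, 0]) stool();
translate([1061, 103, 0]) stool();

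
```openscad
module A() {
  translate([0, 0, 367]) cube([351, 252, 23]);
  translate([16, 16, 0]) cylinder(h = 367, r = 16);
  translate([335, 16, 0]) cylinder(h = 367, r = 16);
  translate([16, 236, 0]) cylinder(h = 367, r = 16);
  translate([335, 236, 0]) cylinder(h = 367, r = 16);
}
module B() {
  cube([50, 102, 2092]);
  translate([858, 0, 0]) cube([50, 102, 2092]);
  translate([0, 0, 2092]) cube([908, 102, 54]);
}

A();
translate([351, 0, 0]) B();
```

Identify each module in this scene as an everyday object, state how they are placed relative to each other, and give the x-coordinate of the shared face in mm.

A is a stool. B is a door frame. The door frame is against the stool's +x side, with their −y faces flush. The x-coordinate of the shared face is 351 mm.

The stool's +x face and the door frame's −x face are both at x = 351 mm.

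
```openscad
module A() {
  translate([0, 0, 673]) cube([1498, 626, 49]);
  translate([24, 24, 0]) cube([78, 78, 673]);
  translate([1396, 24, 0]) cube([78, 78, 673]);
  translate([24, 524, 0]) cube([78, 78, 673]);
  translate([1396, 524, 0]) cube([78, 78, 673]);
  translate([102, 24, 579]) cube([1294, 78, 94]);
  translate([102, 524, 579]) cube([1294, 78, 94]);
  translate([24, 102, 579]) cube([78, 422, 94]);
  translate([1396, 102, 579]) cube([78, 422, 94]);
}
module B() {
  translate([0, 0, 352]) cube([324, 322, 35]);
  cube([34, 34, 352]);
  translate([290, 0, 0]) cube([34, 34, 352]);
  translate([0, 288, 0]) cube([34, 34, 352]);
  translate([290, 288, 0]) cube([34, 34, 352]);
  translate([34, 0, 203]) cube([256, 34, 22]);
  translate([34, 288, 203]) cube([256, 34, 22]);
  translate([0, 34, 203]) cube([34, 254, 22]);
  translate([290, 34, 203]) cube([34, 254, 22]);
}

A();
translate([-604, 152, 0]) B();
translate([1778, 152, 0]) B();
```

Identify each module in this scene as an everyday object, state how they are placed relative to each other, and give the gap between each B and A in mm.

Each stool's nearest face is 280 mm from the table's bounding box.

A is a table. B is a stool. Two stools sit around the table at the −x, +x sides. The gap between each stool and the table is 280 mm.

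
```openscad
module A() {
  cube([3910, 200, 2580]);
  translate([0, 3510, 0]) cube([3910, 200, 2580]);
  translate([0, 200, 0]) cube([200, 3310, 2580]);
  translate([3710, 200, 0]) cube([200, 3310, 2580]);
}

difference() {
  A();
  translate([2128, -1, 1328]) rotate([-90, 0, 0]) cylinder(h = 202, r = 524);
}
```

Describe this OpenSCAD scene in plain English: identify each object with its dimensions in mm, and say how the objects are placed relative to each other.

A is the wall frame of a small rectangular building: four walls, each 2580 mm tall and 200 mm thick, enclosing a footprint 3910 mm (x) by 3710 mm (y) outside-to-outside, with no floor or roof. The front and back walls (the −y and +y sides) span the full width; the two side walls fit between them.

The house frame has a circular hole of radius 524 mm through its front wall, centred at (x = 2128, z = 1328).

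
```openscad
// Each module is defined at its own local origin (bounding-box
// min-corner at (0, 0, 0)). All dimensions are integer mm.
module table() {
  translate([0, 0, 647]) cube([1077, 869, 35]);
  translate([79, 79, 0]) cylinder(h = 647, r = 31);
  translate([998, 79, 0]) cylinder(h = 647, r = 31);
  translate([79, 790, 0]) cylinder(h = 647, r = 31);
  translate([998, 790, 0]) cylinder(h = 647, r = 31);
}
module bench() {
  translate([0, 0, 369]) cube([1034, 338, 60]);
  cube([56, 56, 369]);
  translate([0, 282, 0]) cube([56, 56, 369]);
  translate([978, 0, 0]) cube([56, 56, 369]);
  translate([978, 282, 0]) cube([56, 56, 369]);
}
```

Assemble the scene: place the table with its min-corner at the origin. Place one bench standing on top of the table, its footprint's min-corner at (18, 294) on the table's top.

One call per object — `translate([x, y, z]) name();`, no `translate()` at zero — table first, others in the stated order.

table();
translate([18, 294, 682]) bench();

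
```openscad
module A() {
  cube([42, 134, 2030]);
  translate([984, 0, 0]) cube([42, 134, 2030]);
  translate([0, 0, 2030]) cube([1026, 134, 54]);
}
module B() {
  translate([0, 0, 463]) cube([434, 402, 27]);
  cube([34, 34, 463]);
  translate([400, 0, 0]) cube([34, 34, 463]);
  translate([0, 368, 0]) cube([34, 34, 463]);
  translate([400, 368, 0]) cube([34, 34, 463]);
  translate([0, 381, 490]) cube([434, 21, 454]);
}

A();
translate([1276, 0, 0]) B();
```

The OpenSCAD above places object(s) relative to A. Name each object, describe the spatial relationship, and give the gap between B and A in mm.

The chair's nearest face is 250 mm from the door frame's +x face.

A is a door frame. B is a chair. The chair is on the floor beside the door frame on its +x side. The gap between the chair and the door frame is 250 mm.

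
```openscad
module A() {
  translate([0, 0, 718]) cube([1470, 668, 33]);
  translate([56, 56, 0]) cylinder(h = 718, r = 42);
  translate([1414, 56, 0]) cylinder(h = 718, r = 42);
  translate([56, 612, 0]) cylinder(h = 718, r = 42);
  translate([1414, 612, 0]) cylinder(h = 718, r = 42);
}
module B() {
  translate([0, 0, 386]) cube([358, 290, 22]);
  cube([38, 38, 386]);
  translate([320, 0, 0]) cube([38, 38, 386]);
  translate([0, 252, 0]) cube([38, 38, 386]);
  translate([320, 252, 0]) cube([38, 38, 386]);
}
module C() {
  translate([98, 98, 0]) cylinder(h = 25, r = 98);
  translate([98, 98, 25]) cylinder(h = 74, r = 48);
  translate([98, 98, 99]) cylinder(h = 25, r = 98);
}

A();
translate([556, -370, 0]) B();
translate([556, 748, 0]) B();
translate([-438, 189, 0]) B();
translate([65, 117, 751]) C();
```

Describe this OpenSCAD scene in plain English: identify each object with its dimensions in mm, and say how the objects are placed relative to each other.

A is a table with a 1470×668 mm rectangular top, 33 mm thick, top surface at z = 751 mm, supported by four round legs of 84 mm diameter, each leg's bounding box inset 14 mm from the nearest pair of top edges, running from the floor.

B is a simple wooden stool: a rectangular seat 358 mm (x) by 290 mm (y), 22 mm thick, top face at z = 408 mm, on four square legs, each 38×38 mm in cross-section. The legs rest on z = 0, each flush with a corner of the seat.

C is a spool: two coaxial disc flanges of radius 98 mm and thickness 25 mm, joined by a core cylinder of radius 48 mm and height 74 mm. The lower flange rests on z = 0 and the three cylinders share a vertical axis.

Three stools sit around the table at the −y, +y, −x sides. The spool is on top of the table.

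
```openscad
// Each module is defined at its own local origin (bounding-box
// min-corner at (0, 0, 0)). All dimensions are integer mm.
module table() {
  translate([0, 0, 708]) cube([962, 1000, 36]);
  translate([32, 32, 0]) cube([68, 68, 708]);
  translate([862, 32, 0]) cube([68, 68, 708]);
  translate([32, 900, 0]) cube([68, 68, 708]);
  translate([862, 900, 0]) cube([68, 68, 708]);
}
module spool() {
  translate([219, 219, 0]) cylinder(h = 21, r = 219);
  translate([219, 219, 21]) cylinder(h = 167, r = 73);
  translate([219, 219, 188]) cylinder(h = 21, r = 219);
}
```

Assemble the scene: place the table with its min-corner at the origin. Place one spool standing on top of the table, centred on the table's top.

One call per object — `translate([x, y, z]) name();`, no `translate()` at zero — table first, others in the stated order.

table();
translate([262, 281, 744]) spool();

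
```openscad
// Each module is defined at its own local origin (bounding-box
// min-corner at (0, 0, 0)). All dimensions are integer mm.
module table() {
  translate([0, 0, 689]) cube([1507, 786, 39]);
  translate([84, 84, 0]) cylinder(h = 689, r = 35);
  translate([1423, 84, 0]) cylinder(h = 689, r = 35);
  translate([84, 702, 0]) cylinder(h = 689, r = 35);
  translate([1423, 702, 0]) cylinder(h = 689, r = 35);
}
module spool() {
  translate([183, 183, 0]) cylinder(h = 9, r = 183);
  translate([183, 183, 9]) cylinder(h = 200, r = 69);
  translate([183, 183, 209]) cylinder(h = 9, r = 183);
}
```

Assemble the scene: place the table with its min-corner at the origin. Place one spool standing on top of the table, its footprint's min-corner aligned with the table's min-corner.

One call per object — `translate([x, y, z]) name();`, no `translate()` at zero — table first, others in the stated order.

table();
translate([0, 0, 728]) spool();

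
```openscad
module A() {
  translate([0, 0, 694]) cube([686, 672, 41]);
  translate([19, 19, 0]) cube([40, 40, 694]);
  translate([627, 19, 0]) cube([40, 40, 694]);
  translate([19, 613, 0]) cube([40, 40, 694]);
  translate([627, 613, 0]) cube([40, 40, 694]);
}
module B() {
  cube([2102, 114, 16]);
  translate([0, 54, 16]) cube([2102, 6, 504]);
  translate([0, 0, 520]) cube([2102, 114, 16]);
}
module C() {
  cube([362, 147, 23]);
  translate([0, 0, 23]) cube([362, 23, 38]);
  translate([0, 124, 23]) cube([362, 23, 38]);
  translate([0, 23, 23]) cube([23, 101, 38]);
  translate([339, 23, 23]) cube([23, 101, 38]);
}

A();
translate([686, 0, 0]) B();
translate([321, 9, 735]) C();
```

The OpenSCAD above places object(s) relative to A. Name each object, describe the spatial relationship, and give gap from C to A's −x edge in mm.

The open box's min-x is at 321; the table's min-x is 0; gap = 321 mm.

A is a table. B is an I-beam. C is an open box. The I-beam is against the table's +x side, with their −y faces flush. The open box is on top of the table. The gap from the open box to the table's −x edge is 321 mm.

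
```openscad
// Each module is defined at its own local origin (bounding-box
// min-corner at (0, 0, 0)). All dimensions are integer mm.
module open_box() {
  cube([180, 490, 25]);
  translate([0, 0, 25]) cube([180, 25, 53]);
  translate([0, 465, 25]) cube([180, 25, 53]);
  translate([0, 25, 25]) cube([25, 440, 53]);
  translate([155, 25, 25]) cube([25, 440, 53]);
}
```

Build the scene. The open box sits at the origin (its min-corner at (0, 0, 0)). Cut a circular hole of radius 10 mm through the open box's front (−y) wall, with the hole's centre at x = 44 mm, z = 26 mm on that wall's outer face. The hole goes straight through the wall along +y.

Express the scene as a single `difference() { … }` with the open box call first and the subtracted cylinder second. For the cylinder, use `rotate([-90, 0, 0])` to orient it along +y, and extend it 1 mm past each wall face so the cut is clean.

difference() {
  open_box();
  translate([44, -1, 26]) rotate([-90, 0, 0]) cylinder(h = 27, r = 10);
}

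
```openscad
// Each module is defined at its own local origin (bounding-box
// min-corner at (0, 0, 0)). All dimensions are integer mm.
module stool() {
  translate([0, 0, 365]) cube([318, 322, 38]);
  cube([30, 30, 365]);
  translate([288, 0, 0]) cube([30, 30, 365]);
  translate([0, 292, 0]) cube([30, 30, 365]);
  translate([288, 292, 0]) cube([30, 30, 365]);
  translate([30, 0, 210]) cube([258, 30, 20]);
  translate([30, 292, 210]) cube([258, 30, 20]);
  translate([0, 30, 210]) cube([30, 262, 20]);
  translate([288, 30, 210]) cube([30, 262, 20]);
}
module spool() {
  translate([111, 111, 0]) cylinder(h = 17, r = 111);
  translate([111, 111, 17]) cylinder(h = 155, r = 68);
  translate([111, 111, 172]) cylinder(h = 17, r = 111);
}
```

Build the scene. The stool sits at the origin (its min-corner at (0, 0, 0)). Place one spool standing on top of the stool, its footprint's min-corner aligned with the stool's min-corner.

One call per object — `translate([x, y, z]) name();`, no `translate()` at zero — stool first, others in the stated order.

stool();
translate([0, 0, 403]) spool();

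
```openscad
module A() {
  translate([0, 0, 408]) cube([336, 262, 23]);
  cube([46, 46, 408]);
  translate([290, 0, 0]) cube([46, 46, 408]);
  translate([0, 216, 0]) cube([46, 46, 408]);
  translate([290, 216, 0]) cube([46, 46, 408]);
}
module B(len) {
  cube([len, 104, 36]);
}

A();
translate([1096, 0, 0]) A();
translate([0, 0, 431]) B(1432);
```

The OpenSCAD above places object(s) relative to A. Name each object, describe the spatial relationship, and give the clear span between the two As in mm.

Second stool starts at x = 1096; first ends at x = 336; clear span = 1096 − 336 = 760 mm.

A is a stool. B is a beam. A beam spans the tops of two stools. The clear span between the two stools is 760 mm.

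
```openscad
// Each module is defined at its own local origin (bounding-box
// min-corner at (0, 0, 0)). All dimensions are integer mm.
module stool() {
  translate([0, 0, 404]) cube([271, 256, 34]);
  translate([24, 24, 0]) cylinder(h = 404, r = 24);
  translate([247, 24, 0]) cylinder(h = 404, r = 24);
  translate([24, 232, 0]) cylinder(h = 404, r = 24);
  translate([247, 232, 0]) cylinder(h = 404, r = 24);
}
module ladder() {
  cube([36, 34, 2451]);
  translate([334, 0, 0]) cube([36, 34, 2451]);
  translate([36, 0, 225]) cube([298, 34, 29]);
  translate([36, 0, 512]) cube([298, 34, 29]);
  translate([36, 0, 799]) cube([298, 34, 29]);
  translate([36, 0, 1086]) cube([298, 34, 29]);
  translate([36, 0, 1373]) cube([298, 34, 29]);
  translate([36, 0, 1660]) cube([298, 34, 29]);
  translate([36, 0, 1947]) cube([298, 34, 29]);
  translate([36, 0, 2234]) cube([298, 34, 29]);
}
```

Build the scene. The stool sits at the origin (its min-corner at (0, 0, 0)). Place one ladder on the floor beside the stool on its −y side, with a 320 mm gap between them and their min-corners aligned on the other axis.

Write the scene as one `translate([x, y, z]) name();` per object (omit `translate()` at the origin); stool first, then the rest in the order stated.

stool();
translate([0, -354, 0]) ladder();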